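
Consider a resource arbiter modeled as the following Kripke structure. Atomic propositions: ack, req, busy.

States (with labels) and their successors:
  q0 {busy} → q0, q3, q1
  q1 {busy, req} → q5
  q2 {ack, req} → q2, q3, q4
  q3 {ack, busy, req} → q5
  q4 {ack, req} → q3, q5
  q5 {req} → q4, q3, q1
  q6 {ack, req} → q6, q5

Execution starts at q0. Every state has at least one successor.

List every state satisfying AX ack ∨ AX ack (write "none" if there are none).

States satisfying ack: {q2, q3, q4, q6}.
States satisfying AX ack: {q2}.
States satisfying AX ack ∨ AX ack: {q2}.

{q2}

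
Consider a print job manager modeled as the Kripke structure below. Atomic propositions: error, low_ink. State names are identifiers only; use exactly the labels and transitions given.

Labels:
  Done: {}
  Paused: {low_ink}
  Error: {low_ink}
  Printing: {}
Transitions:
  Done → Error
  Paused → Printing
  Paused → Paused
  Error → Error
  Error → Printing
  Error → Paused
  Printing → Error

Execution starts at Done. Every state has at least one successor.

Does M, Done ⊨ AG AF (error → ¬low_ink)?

States satisfying AF (error → ¬low_ink): {Done, Paused, Error, Printing}.
States satisfying AG AF (error → ¬low_ink): {Done, Paused, Error, Printing}.
Every state reachable from Done satisfies AF (error → ¬low_ink).
Done ∈ Sat(AG AF (error → ¬low_ink)).

Yes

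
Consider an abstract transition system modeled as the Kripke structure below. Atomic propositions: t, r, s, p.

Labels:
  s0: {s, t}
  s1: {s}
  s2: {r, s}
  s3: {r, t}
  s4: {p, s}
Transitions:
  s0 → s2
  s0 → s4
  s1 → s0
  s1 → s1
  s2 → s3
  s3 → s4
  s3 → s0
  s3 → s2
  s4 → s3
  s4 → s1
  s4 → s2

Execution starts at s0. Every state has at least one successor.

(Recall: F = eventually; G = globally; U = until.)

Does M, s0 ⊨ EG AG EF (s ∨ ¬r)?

States satisfying AG EF (s ∨ ¬r): {s0, s1, s2, s3, s4}.
States satisfying EG AG EF (s ∨ ¬r): {s0, s1, s2, s3, s4}.
s0 ∈ Sat(EG AG EF (s ∨ ¬r)).

Satisfied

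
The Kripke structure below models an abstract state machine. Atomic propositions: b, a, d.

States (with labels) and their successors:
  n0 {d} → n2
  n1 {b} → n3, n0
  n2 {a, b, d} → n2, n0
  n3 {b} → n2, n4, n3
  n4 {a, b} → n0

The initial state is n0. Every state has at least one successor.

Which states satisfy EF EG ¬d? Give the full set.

States satisfying EG ¬d: {n1, n3}.
States satisfying EF EG ¬d: {n1, n3}.

{n1, n3}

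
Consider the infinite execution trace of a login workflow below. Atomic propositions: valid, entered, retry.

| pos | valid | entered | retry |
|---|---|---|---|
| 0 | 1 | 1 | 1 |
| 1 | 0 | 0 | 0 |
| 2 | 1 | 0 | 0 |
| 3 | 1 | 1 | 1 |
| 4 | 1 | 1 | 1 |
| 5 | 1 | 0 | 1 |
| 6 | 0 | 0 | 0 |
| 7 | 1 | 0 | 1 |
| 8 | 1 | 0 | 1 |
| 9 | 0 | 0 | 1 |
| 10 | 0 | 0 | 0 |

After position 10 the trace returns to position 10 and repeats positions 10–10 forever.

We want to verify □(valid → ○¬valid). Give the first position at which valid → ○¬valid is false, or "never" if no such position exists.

2

Check valid → ○¬valid at each position in order: 0 ✓, 1 ✓.
At position 2 the labels are {valid} and the next position 3 has {entered, retry, valid}, so valid → ○¬valid is false there. This is the first violation.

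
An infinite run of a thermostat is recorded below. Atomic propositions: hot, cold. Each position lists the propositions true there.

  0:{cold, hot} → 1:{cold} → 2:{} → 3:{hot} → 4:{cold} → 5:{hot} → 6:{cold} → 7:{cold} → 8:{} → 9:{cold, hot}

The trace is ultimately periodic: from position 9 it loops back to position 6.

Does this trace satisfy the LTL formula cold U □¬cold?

Does not hold

Walking from position 0: at position 2, □¬cold has not yet held and cold fails, so cold U □¬cold is false.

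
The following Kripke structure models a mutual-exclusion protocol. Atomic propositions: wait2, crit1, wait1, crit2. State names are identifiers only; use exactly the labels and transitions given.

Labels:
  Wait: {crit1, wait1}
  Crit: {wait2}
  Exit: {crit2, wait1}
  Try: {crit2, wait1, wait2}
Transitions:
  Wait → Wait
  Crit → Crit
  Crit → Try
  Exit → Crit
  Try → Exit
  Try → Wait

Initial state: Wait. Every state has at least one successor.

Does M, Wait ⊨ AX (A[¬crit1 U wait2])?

Does not hold

States satisfying A[¬crit1 U wait2]: {Crit, Exit, Try}.
States satisfying AX (A[¬crit1 U wait2]): {Crit, Exit}.
Wait ∉ Sat(AX (A[¬crit1 U wait2])).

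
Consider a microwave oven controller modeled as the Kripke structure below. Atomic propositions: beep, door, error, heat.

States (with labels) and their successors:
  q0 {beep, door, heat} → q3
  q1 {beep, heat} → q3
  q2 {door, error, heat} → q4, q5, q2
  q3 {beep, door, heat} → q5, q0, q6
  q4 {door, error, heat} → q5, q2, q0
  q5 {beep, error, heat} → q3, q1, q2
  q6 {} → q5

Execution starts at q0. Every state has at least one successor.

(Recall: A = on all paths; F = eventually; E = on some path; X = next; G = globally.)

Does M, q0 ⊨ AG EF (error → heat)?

States satisfying EF (error → heat): {q0, q1, q2, q3, q4, q5, q6}.
States satisfying AG EF (error → heat): {q0, q1, q2, q3, q4, q5, q6}.
Every state reachable from q0 satisfies EF (error → heat).
q0 ∈ Sat(AG EF (error → heat)).

Yes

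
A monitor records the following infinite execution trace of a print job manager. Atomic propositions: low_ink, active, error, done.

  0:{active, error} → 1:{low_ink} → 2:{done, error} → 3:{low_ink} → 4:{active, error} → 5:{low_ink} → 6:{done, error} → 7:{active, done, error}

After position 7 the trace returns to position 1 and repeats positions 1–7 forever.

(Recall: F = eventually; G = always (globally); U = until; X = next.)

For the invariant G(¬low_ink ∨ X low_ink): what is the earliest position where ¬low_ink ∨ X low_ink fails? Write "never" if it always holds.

1

Check ¬low_ink ∨ X low_ink at each position in order: 0 ✓.
At position 1 the labels are {low_ink} and the next position 2 has {done, error}, so ¬low_ink ∨ X low_ink is false there. This is the first violation.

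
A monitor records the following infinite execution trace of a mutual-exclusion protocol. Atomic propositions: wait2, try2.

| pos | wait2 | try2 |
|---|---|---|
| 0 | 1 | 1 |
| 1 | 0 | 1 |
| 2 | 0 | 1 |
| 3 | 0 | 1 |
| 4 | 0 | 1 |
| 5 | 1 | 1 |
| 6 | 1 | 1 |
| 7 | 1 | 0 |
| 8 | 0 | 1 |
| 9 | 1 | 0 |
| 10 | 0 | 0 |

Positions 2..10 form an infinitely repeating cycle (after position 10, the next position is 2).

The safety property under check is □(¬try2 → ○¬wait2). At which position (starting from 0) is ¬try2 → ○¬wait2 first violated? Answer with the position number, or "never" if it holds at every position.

never

¬try2 → ○¬wait2 holds at every position 0..10, and those are all the positions the trace ever visits, so the invariant □(¬try2 → ○¬wait2) is never violated.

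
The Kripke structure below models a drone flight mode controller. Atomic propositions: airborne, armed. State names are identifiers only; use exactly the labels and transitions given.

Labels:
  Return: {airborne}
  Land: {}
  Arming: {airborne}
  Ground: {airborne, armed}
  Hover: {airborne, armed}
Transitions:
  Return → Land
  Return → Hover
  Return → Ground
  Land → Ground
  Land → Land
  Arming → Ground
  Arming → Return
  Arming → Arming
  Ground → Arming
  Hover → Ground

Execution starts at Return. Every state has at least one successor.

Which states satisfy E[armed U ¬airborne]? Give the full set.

{Land}

States satisfying armed: {Ground, Hover}.
States satisfying ¬airborne: {Land}.
States satisfying E[armed U ¬airborne]: {Land}.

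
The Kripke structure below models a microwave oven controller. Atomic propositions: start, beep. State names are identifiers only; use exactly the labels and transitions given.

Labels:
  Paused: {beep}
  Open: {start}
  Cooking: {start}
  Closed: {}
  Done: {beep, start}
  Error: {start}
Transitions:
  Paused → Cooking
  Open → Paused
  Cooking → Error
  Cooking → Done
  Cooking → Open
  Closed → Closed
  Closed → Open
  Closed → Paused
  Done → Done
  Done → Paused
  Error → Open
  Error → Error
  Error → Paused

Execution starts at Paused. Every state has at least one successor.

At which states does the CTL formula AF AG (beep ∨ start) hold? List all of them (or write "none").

{Paused, Open, Cooking, Done, Error}

States satisfying AG (beep ∨ start): {Paused, Open, Cooking, Done, Error}.
States satisfying AF AG (beep ∨ start): {Paused, Open, Cooking, Done, Error}.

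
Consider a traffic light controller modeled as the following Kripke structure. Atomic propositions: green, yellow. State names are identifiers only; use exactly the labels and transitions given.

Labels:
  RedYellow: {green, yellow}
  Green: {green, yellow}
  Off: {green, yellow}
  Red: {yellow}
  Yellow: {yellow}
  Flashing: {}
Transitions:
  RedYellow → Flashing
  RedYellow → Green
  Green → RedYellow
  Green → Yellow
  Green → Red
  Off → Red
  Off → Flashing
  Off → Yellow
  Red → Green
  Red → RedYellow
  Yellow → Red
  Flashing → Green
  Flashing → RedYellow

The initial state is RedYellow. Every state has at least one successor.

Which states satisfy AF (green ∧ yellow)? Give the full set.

States satisfying green ∧ yellow: {RedYellow, Green, Off}.
States satisfying AF (green ∧ yellow): {RedYellow, Green, Off, Red, Yellow, Flashing}.

{RedYellow, Green, Off, Red, Yellow, Flashing}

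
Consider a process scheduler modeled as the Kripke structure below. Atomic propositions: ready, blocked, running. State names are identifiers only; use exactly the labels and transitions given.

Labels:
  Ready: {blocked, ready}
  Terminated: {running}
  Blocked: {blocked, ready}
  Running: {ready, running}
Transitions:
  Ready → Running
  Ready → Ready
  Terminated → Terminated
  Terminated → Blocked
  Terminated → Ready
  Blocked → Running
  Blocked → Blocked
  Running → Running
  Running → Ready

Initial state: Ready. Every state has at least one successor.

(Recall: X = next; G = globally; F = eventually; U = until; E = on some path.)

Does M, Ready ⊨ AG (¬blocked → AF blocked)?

Does not hold

States satisfying ¬blocked → AF blocked: {Ready, Blocked}.
States satisfying AG (¬blocked → AF blocked): ∅.
Running is reachable from Ready and violates ¬blocked → AF blocked, so AG fails at Ready.
Ready ∉ Sat(AG (¬blocked → AF blocked)).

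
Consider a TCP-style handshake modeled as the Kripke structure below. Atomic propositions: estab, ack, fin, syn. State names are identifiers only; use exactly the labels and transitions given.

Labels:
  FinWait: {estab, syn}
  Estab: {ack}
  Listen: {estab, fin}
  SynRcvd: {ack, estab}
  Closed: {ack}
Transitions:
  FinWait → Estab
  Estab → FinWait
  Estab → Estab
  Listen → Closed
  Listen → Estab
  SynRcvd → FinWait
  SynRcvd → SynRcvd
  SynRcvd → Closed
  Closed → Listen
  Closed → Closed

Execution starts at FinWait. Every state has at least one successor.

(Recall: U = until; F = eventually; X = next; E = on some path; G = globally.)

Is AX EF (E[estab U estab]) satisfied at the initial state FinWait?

States satisfying EF (E[estab U estab]): {FinWait, Estab, Listen, SynRcvd, Closed}.
States satisfying AX EF (E[estab U estab]): {FinWait, Estab, Listen, SynRcvd, Closed}.
FinWait ∈ Sat(AX EF (E[estab U estab])).

Satisfied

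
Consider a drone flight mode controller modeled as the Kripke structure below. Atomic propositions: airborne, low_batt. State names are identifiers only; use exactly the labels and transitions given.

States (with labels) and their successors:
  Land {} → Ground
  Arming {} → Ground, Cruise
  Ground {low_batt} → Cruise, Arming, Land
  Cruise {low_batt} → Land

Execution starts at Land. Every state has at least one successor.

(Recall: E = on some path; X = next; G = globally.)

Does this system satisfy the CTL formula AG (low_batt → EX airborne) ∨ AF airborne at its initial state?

Does not hold

States satisfying low_batt → EX airborne: {Land, Arming}.
States satisfying AG (low_batt → EX airborne): ∅.
States satisfying airborne: ∅.
States satisfying AF airborne: ∅.
States satisfying AG (low_batt → EX airborne) ∨ AF airborne: ∅.
Land ∉ Sat(AG (low_batt → EX airborne) ∨ AF airborne).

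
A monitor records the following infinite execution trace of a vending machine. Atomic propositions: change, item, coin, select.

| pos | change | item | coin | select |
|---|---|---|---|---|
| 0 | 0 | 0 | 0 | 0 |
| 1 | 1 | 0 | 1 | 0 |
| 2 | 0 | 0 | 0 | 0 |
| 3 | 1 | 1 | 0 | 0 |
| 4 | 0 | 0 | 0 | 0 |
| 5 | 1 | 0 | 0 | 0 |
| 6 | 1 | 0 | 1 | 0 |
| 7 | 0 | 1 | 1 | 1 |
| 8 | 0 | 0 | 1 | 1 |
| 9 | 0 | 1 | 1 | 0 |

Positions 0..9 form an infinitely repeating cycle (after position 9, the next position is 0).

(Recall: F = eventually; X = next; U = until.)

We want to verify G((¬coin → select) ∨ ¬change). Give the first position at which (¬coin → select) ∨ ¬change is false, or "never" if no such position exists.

3

Check (¬coin → select) ∨ ¬change at each position in order: 0 ✓, 1 ✓, 2 ✓.
At position 3 the labels are {change, item}, so (¬coin → select) ∨ ¬change is false there. This is the first violation.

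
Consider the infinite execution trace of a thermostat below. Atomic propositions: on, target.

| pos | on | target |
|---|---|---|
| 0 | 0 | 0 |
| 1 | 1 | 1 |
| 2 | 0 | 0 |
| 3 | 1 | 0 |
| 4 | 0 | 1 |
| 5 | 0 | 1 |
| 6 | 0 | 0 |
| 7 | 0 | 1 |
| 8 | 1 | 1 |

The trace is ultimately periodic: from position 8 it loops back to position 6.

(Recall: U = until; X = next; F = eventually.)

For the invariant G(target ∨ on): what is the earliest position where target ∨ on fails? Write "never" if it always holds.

0

At position 0 the labels are {}, so target ∨ on is false there. This is the first violation.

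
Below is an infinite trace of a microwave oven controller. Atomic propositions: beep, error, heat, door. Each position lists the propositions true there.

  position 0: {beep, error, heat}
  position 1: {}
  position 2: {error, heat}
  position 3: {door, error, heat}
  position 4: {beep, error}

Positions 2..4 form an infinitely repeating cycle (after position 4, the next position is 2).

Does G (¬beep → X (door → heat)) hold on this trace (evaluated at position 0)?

¬beep → X (door → heat) holds at every position 0..4, and those are all positions ever visited, so G (¬beep → X (door → heat)) holds.
Positions where ¬beep holds: 1, 2, 3.
Check X (door → heat) at each: 1→ok, 2→ok, 3→ok.

Yes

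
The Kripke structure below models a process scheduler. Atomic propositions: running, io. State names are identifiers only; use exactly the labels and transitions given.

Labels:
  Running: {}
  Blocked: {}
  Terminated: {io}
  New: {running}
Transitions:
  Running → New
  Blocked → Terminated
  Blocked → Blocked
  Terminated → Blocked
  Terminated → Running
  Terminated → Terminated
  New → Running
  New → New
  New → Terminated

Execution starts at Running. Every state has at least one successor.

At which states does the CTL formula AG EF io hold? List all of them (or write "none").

States satisfying EF io: {Running, Blocked, Terminated, New}.
States satisfying AG EF io: {Running, Blocked, Terminated, New}.

{Running, Blocked, Terminated, New}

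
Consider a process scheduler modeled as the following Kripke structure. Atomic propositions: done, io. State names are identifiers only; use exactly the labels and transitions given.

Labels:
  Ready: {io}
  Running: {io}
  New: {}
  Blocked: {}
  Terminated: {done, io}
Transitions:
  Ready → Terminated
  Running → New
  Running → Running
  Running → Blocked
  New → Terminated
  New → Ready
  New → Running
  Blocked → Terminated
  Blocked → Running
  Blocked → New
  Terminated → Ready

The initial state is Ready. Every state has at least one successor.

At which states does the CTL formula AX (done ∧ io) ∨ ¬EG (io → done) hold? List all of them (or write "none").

{Ready, Running, New, Blocked, Terminated}

States satisfying done ∧ io: {Terminated}.
States satisfying AX (done ∧ io): {Ready}.
States satisfying io → done: {New, Blocked, Terminated}.
States satisfying EG (io → done): ∅.
States satisfying ¬EG (io → done): {Ready, Running, New, Blocked, Terminated}.
States satisfying AX (done ∧ io) ∨ ¬EG (io → done): {Ready, Running, New, Blocked, Terminated}.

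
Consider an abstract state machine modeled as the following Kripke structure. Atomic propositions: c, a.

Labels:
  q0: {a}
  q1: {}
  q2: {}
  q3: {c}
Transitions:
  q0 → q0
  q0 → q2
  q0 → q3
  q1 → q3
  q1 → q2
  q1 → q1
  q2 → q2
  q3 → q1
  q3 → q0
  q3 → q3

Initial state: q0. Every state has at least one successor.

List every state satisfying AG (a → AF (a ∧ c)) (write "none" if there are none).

{q2}

States satisfying a → AF (a ∧ c): {q1, q2, q3}.
States satisfying AG (a → AF (a ∧ c)): {q2}.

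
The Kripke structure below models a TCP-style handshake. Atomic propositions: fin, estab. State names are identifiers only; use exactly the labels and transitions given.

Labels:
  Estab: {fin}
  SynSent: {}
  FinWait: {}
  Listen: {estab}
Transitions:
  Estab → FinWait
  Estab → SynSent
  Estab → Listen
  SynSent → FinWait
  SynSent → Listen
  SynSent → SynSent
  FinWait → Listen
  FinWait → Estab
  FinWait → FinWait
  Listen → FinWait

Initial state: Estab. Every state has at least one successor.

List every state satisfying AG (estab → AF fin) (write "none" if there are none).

States satisfying estab → AF fin: {Estab, SynSent, FinWait}.
States satisfying AG (estab → AF fin): ∅.

none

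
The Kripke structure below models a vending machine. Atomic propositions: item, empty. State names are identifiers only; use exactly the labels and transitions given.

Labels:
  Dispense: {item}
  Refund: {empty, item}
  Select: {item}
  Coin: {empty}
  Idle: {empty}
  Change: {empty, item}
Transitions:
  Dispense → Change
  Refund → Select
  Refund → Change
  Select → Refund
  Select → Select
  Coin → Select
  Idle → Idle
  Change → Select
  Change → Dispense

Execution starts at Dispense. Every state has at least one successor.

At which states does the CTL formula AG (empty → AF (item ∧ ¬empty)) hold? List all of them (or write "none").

{Dispense, Refund, Select, Coin, Change}

States satisfying empty → AF (item ∧ ¬empty): {Dispense, Refund, Select, Coin, Change}.
States satisfying AG (empty → AF (item ∧ ¬empty)): {Dispense, Refund, Select, Coin, Change}.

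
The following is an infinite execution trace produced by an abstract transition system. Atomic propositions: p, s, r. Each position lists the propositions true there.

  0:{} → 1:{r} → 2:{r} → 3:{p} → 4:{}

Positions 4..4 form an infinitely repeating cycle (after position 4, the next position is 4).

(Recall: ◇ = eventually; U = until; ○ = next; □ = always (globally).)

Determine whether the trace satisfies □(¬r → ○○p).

¬r → ○○p must hold at every position from 0 onward. It fails at position 0, so □(¬r → ○○p) is false.
Positions where ¬r holds: 0, 3, 4.
Check ○○p at each: 0→fails, 3→fails, 4→fails.

No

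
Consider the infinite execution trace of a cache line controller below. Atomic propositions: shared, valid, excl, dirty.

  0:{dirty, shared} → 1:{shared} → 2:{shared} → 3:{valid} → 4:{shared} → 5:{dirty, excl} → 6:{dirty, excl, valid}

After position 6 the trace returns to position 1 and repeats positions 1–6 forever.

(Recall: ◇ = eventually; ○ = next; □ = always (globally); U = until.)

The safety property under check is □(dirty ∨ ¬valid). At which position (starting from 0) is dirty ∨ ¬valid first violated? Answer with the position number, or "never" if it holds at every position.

Check dirty ∨ ¬valid at each position in order: 0 ✓, 1 ✓, 2 ✓.
At position 3 the labels are {valid}, so dirty ∨ ¬valid is false there. This is the first violation.

3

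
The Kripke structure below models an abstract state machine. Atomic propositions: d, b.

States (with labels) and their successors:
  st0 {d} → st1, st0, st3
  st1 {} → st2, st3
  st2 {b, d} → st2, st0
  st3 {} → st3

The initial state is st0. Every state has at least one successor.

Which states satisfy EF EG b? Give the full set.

States satisfying EG b: {st2}.
States satisfying EF EG b: {st0, st1, st2}.

{st0, st1, st2}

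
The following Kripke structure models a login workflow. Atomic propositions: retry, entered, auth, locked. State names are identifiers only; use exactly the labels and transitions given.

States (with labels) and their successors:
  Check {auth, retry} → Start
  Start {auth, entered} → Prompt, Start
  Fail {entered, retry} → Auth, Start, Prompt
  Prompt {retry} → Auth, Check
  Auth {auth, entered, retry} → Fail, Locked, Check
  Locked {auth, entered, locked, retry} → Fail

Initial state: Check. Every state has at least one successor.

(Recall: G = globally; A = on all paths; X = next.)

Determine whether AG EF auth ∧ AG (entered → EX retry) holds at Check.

Holds

States satisfying EF auth: {Check, Start, Fail, Prompt, Auth, Locked}.
States satisfying AG EF auth: {Check, Start, Fail, Prompt, Auth, Locked}.
States satisfying entered → EX retry: {Check, Start, Fail, Prompt, Auth, Locked}.
States satisfying AG (entered → EX retry): {Check, Start, Fail, Prompt, Auth, Locked}.
States satisfying AG EF auth ∧ AG (entered → EX retry): {Check, Start, Fail, Prompt, Auth, Locked}.
Check ∈ Sat(AG EF auth ∧ AG (entered → EX retry)).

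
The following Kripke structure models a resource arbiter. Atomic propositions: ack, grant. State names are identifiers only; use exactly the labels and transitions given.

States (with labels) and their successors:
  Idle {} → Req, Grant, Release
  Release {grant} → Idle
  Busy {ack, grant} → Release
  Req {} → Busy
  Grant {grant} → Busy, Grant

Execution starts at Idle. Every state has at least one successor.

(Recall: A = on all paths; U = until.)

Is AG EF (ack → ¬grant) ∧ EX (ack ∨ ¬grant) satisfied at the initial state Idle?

States satisfying EF (ack → ¬grant): {Idle, Release, Busy, Req, Grant}.
States satisfying AG EF (ack → ¬grant): {Idle, Release, Busy, Req, Grant}.
States satisfying ack ∨ ¬grant: {Idle, Busy, Req}.
States satisfying EX (ack ∨ ¬grant): {Idle, Release, Req, Grant}.
States satisfying AG EF (ack → ¬grant) ∧ EX (ack ∨ ¬grant): {Idle, Release, Req, Grant}.
Idle ∈ Sat(AG EF (ack → ¬grant) ∧ EX (ack ∨ ¬grant)).

Holds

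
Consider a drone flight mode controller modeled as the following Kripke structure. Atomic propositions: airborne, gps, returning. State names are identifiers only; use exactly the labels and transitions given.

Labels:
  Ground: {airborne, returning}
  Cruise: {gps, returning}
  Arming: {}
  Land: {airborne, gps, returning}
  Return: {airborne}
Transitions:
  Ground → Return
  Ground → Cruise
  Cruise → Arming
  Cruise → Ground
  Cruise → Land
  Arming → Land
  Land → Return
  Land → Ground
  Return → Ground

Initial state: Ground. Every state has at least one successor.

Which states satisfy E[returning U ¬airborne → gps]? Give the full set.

States satisfying returning: {Ground, Cruise, Land}.
States satisfying ¬airborne → gps: {Ground, Cruise, Land, Return}.
States satisfying E[returning U ¬airborne → gps]: {Ground, Cruise, Land, Return}.

{Ground, Cruise, Land, Return}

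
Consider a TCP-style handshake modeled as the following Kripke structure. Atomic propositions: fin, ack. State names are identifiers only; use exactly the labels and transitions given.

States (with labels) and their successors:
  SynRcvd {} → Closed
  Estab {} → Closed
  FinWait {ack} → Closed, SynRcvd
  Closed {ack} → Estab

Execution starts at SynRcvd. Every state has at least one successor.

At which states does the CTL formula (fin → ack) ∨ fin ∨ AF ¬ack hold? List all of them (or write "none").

States satisfying fin → ack: {SynRcvd, Estab, FinWait, Closed}.
States satisfying (fin → ack) ∨ fin: {SynRcvd, Estab, FinWait, Closed}.
States satisfying ¬ack: {SynRcvd, Estab}.
States satisfying AF ¬ack: {SynRcvd, Estab, FinWait, Closed}.
States satisfying (fin → ack) ∨ fin ∨ AF ¬ack: {SynRcvd, Estab, FinWait, Closed}.

{SynRcvd, Estab, FinWait, Closed}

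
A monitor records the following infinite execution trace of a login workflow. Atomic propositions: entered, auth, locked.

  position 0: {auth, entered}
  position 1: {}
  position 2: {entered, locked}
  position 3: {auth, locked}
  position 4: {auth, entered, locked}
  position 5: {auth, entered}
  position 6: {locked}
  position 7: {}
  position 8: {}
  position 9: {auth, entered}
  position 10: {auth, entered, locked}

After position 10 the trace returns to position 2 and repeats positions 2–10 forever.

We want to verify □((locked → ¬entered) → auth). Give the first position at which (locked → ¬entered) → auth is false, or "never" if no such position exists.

Check (locked → ¬entered) → auth at each position in order: 0 ✓.
At position 1 the labels are {}, so (locked → ¬entered) → auth is false there. This is the first violation.

1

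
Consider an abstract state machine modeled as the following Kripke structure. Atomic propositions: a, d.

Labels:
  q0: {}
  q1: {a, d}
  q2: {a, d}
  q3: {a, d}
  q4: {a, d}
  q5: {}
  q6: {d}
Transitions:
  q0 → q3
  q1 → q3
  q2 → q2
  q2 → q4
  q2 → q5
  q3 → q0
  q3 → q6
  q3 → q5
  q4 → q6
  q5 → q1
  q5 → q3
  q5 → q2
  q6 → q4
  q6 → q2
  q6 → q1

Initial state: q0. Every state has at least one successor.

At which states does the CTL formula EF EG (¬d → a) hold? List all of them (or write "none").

{q0, q1, q2, q3, q4, q5, q6}

States satisfying EG (¬d → a): {q1, q2, q3, q4, q6}.
States satisfying EF EG (¬d → a): {q0, q1, q2, q3, q4, q5, q6}.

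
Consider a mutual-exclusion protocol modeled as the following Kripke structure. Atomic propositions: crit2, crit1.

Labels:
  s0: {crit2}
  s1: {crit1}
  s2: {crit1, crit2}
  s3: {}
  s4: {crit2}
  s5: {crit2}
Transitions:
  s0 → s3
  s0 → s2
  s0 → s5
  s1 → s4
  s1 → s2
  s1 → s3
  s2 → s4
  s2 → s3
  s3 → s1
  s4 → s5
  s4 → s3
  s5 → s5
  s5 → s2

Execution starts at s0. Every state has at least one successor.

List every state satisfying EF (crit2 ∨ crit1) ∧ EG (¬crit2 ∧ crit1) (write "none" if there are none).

none

States satisfying crit2 ∨ crit1: {s0, s1, s2, s4, s5}.
States satisfying EF (crit2 ∨ crit1): {s0, s1, s2, s3, s4, s5}.
States satisfying ¬crit2 ∧ crit1: {s1}.
States satisfying EG (¬crit2 ∧ crit1): ∅.
States satisfying EF (crit2 ∨ crit1) ∧ EG (¬crit2 ∧ crit1): ∅.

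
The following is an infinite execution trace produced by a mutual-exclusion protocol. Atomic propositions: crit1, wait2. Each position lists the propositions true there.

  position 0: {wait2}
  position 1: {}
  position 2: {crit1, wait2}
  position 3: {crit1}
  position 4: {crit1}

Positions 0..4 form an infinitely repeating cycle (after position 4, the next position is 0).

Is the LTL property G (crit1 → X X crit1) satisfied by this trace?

crit1 → X X crit1 must hold at every position from 0 onward. It fails at position 3, so G (crit1 → X X crit1) is false.
Positions where crit1 holds: 2, 3, 4.
Check X X crit1 at each: 2→ok, 3→fails, 4→fails.

No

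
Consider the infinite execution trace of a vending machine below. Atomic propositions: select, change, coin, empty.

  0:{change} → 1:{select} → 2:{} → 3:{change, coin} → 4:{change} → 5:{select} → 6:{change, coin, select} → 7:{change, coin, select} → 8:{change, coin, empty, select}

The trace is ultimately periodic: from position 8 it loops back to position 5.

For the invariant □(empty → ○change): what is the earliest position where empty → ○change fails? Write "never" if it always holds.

Check empty → ○change at each position in order: 0 ✓, 1 ✓, 2 ✓, 3 ✓, 4 ✓, 5 ✓, 6 ✓, 7 ✓.
At position 8 the labels are {change, coin, empty, select} and the next position 5 has {select}, so empty → ○change is false there. This is the first violation.

8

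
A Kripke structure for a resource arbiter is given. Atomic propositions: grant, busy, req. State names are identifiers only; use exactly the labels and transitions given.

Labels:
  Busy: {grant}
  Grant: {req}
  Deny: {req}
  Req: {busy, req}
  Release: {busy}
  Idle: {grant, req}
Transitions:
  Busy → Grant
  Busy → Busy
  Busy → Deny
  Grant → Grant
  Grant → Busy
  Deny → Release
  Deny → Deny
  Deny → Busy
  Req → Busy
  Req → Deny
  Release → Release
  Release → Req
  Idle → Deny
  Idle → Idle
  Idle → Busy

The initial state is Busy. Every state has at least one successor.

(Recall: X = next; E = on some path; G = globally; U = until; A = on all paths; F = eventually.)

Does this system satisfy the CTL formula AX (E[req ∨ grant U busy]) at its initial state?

States satisfying E[req ∨ grant U busy]: {Busy, Grant, Deny, Req, Release, Idle}.
States satisfying AX (E[req ∨ grant U busy]): {Busy, Grant, Deny, Req, Release, Idle}.
Busy ∈ Sat(AX (E[req ∨ grant U busy])).

Yes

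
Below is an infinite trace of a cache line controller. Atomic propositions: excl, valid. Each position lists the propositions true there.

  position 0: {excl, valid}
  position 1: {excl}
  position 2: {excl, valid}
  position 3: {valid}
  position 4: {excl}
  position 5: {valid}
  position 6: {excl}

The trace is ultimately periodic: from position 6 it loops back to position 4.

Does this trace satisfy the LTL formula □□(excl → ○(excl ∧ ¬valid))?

□(excl → ○(excl ∧ ¬valid)) must hold at every position from 0 onward. It fails at position 0, so □□(excl → ○(excl ∧ ¬valid)) is false.

Violated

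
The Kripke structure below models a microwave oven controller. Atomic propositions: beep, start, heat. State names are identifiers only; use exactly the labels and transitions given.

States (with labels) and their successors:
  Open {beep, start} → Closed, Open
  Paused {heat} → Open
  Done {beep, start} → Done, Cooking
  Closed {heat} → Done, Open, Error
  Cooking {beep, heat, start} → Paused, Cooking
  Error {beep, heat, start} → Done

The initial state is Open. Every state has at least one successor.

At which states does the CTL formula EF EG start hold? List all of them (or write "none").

States satisfying EG start: {Open, Done, Cooking, Error}.
States satisfying EF EG start: {Open, Paused, Done, Closed, Cooking, Error}.

{Open, Paused, Done, Closed, Cooking, Error}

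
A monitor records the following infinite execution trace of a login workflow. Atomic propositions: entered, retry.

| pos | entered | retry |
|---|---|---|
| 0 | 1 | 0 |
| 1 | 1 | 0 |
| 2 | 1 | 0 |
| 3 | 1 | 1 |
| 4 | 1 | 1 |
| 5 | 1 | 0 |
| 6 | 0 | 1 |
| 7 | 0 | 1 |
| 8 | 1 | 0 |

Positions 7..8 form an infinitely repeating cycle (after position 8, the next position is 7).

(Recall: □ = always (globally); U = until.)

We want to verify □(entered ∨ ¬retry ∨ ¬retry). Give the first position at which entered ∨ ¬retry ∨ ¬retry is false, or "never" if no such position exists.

6

Check entered ∨ ¬retry ∨ ¬retry at each position in order: 0 ✓, 1 ✓, 2 ✓, 3 ✓, 4 ✓, 5 ✓.
At position 6 the labels are {retry}, so entered ∨ ¬retry ∨ ¬retry is false there. This is the first violation.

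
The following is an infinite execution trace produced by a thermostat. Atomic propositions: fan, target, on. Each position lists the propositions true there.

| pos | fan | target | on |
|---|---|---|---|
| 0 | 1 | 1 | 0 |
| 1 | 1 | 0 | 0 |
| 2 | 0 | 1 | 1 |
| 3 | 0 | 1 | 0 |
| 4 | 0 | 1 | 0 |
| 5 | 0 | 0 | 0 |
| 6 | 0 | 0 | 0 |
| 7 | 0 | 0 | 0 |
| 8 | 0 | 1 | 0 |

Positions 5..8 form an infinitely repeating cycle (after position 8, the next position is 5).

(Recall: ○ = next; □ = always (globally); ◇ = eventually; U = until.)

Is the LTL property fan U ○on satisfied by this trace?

Walking from position 0: ○on first holds at position 1, and fan holds at every earlier position along the way, so fan U ○on holds.

Yes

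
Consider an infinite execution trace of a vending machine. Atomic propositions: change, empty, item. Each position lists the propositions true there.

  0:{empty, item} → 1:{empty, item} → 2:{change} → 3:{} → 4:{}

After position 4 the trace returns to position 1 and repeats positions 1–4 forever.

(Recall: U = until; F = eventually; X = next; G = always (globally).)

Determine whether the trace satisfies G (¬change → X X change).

No

¬change → X X change must hold at every position from 0 onward. It fails at position 1, so G (¬change → X X change) is false.
Positions where ¬change holds: 0, 1, 3, 4.
Check X X change at each: 0→ok, 1→fails, 3→fails, 4→ok.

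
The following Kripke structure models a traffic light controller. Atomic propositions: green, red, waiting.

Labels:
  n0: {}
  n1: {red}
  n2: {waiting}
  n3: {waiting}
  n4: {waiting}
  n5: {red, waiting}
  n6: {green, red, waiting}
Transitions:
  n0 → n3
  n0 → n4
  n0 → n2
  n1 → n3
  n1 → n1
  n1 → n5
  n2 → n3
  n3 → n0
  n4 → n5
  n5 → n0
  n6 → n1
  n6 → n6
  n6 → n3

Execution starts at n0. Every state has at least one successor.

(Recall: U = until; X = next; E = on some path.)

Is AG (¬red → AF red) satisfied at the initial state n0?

States satisfying ¬red → AF red: {n1, n4, n5, n6}.
States satisfying AG (¬red → AF red): ∅.
n0 is reachable from n0 and violates ¬red → AF red, so AG fails at n0.
n0 ∉ Sat(AG (¬red → AF red)).

Violated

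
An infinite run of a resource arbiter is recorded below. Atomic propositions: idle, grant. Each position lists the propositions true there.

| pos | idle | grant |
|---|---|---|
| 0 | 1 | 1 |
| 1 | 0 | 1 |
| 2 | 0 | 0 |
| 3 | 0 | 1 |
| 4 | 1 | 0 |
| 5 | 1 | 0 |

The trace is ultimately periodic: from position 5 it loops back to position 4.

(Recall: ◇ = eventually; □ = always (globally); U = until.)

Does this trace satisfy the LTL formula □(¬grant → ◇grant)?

¬grant → ◇grant must hold at every position from 0 onward. It fails at position 4, so □(¬grant → ◇grant) is false.
Positions where ¬grant holds: 2, 4, 5.
Check ◇grant at each: 2→ok, 4→fails, 5→fails.

Violated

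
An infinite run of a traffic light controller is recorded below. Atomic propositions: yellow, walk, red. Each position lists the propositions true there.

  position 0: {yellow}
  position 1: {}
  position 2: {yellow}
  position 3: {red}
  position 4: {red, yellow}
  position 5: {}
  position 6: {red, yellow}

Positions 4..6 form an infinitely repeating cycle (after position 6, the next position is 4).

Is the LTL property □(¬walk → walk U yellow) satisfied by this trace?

Does not hold

¬walk → walk U yellow must hold at every position from 0 onward. It fails at position 1, so □(¬walk → walk U yellow) is false.
Positions where ¬walk holds: 0, 1, 2, 3, 4, 5, 6.
Check walk U yellow at each: 0→ok, 1→fails, 2→ok, 3→fails, 4→ok, 5→fails, 6→ok.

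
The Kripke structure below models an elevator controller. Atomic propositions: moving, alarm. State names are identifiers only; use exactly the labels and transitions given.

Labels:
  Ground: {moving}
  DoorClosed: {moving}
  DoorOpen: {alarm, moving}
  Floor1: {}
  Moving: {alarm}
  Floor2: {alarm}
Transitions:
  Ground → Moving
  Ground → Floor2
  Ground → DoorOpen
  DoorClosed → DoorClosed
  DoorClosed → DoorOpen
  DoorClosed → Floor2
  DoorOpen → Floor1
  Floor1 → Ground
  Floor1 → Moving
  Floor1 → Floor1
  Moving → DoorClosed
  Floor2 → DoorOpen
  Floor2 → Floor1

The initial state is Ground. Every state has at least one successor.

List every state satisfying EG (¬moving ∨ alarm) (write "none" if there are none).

States satisfying ¬moving ∨ alarm: {DoorOpen, Floor1, Moving, Floor2}.
States satisfying EG (¬moving ∨ alarm): {DoorOpen, Floor1, Floor2}.

{DoorOpen, Floor1, Floor2}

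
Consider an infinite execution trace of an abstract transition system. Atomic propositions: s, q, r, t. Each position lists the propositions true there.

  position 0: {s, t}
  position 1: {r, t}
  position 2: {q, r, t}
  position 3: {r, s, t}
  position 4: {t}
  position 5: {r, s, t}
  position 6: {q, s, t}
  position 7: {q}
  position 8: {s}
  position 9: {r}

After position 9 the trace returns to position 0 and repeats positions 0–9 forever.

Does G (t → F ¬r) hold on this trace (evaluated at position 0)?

t → F ¬r holds at every position 0..9, and those are all positions ever visited, so G (t → F ¬r) holds.
Positions where t holds: 0, 1, 2, 3, 4, 5, 6.
Check F ¬r at each: 0→ok, 1→ok, 2→ok, 3→ok, 4→ok, 5→ok, 6→ok.

Holds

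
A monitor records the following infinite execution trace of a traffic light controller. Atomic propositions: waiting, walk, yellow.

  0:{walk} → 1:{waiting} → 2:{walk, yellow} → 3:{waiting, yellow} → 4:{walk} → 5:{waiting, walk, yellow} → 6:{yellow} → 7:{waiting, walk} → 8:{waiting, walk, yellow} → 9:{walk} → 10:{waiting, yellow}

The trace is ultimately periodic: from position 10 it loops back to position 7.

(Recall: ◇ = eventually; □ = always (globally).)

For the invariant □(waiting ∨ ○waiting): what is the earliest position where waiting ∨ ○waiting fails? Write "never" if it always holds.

waiting ∨ ○waiting holds at every position 0..10, and those are all the positions the trace ever visits, so the invariant □(waiting ∨ ○waiting) is never violated.

never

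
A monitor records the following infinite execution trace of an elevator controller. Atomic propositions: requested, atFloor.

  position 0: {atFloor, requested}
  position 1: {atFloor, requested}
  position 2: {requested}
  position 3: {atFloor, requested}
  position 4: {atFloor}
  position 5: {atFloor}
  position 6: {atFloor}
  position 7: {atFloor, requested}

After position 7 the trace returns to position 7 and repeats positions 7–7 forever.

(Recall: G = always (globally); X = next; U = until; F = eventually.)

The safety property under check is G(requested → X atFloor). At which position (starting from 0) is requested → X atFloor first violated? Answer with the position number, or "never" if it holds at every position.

1

Check requested → X atFloor at each position in order: 0 ✓.
At position 1 the labels are {atFloor, requested} and the next position 2 has {requested}, so requested → X atFloor is false there. This is the first violation.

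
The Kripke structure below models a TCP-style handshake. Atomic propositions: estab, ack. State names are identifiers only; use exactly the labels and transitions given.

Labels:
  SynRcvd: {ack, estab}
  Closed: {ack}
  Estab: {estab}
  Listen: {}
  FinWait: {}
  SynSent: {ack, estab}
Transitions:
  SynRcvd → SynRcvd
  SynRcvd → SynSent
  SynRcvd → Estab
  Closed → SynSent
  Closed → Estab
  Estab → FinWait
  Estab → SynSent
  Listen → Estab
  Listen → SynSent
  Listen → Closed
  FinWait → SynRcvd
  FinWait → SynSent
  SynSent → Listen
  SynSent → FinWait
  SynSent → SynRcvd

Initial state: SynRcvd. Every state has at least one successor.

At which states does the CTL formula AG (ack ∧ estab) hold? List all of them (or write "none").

States satisfying ack ∧ estab: {SynRcvd, SynSent}.
States satisfying AG (ack ∧ estab): ∅.

none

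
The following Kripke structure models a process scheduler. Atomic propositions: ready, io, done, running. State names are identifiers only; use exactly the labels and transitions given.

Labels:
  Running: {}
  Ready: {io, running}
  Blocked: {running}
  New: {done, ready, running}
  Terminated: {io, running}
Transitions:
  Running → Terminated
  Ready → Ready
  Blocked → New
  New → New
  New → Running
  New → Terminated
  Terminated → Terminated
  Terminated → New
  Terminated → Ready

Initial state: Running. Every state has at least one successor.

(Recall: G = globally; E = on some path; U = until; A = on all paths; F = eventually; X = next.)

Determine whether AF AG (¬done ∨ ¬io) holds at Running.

Yes

States satisfying AG (¬done ∨ ¬io): {Running, Ready, Blocked, New, Terminated}.
States satisfying AF AG (¬done ∨ ¬io): {Running, Ready, Blocked, New, Terminated}.
Running ∈ Sat(AF AG (¬done ∨ ¬io)).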